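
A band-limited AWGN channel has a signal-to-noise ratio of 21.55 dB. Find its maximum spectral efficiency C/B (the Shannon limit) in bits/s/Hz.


SNR_linear = 10^(21.55/10) = 142.8894; C/B = log2(1 + SNR_linear) = log2(1 + 142.8894) = 7.1688

7.1688 bits/s/Hz


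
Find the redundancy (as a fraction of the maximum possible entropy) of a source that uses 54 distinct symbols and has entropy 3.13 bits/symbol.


H_max = log2(K) = log2(54) = 5.7549 bits/symbol. Redundancy = 1 - H/H_max = 1 - 3.13/5.7549 = 1 - 0.5439 = 0.4561

0.4561


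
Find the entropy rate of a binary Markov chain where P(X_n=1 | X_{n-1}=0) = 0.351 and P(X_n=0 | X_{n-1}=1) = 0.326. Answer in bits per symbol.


Stationary distribution: pi_0 = p10/(p01+p10) = 0.4815, pi_1 = 0.5185. Entropy rate H' = pi_0*H(p01) + pi_1*H(p10) = 0.4815*0.935 + 0.5185*0.9108 = 0.9224

0.9224 bits/symbol


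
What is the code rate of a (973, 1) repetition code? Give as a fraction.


Rate = k/n = 1/973

1/973


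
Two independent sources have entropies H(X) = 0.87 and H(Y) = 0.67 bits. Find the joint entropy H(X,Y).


For independent variables, H(X,Y) = H(X) + H(Y) = 0.87 + 0.67 = 1.54

1.54 bits


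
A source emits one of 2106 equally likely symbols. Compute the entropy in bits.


H = log2(n) = log2(2106) = 11.0403

11.0403 bits


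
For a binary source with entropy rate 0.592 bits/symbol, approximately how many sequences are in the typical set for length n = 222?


log2|A_typical| = nH = 222 * 0.592 = 131.424, so |A_typical| ~ 2^131.424 = 3.652e+39

3.652e+39


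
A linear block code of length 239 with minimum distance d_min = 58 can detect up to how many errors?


Detection capability = d_min - 1 = 58 - 1 = 57

57 errors


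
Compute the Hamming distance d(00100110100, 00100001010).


Count differing positions: . . . . . ^ ^ ^ ^ ^ . = 5 differences

5


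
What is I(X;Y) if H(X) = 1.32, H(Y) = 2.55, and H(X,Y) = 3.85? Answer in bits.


I(X;Y) = H(X) + H(Y) - H(X,Y) = 1.32 + 2.55 - 3.85 = 0.02

0.02 bits


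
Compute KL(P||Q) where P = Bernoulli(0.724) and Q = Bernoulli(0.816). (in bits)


KL = p*log2(p/q) + (1-p)*log2((1-p)/(1-q)) = 0.724*log2(0.724/0.816) + 0.276*log2(0.276/0.184) = 0.0365

0.0365 bits


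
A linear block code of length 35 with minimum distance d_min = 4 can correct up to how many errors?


Correction capability = floor((d-1)/2) = floor((4-1)/2) = 1

1 errors


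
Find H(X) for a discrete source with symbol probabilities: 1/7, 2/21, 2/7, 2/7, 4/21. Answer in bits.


H = -sum(p_i * log2(p_i)). Terms: -(1/7)*log2(1/7) = 0.401051; -(2/21)*log2(2/21) = 0.323078; -(2/7)*log2(2/7) = 0.516387; -(2/7)*log2(2/7) = 0.516387; -(4/21)*log2(4/21) = 0.455680. H = 0.401051 + 0.323078 + 0.516387 + 0.516387 + 0.455680 = 2.2126

2.2126 bits


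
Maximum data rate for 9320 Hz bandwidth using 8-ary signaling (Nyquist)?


Rate = 2 * B * log2(M) = 2 * 9320 * 3.0 = 55920.0

55920.0 bps


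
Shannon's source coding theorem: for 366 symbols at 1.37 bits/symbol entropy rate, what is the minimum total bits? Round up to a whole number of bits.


Minimum bits >= n * H = 366 * 1.37 = 501.42, rounded up to a whole number of bits = 502

502 bits


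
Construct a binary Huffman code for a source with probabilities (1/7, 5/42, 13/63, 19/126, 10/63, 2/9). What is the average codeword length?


Huffman construction (repeatedly merge the two least-probable nodes; each merge adds 1 bit to every symbol beneath it): 5/42 + 1/7 = 11/42; 19/126 + 10/63 = 13/42; 13/63 + 2/9 = 3/7; 11/42 + 13/42 = 4/7; 3/7 + 4/7 = 1. Resulting codeword lengths (in the order the probabilities were given): (3, 3, 2, 3, 3, 2). L_avg = sum(p_i * l_i) = 1/7*3 + 5/42*3 + 13/63*2 + 19/126*3 + 10/63*3 + 2/9*2 = 18/7 = 2.5714

2.5714 bits


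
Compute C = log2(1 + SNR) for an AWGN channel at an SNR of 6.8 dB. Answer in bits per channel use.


SNR_linear = 10^(6.8/10) = 4.7863; C = log2(1 + SNR_linear) = log2(1 + 4.7863) = 2.5326

2.5326 bits/channel use


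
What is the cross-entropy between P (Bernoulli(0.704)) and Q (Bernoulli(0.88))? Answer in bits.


H(P,Q) = -p*log2(q) - (1-p)*log2(1-q). -0.704*log2(0.88) = 0.129835; -0.296*log2(0.12) = 0.905433. H(P,Q) = 0.129835 + 0.905433 = 1.0353

1.0353 bits


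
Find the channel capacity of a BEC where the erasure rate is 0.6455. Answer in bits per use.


C = 1 - epsilon = 1 - 0.6455 = 0.3545

0.3545 bits


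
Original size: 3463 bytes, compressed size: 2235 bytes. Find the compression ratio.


Ratio = original / compressed = 3463 / 2235 = 1.5494

1.5494


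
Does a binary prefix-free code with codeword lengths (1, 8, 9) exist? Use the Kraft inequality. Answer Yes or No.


Kraft sum = sum(2^(-l_i)) = 0.5059, need <= 1. Result: satisfied (a binary prefix-free code with these lengths exists)

Yes


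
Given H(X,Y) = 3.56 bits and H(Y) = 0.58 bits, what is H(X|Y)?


H(X|Y) = H(X,Y) - H(Y) = 3.56 - 0.58 = 2.98

2.98 bits


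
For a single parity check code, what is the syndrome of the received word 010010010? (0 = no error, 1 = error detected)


Syndrome = XOR of all bits = 0 XOR 1 XOR 0 XOR 0 XOR 1 XOR 0 XOR 0 XOR 1 XOR 0 = 1

1


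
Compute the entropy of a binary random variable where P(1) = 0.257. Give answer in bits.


H = -p*log2(p) - (1-p)*log2(1-p). -0.257*log2(0.257) = 0.503761; -0.743*log2(0.743) = 0.318424. H = 0.503761 + 0.318424 = 0.8222

0.8222 bits


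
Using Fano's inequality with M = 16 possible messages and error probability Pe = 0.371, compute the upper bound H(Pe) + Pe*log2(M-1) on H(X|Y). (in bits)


H(Pe) = -Pe*log2(Pe) - (1-Pe)*log2(1-Pe) = -0.371*log2(0.371) - 0.629*log2(0.629) = 0.530719 + 0.420718 = 0.9514. Pe*log2(M-1) = 0.371*log2(15) = 1.449456. Bound = H(Pe) + Pe*log2(M-1) = 0.530719 + 0.420718 + 1.449456 = 2.4009

2.4009 bits


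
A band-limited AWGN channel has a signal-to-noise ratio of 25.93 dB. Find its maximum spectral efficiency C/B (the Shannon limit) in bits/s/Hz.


SNR_linear = 10^(25.93/10) = 391.7419; C/B = log2(1 + SNR_linear) = log2(1 + 391.7419) = 8.6174

8.6174 bits/s/Hz


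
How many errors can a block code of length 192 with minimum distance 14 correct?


Correction capability = floor((d-1)/2) = floor((14-1)/2) = 6

6 errors


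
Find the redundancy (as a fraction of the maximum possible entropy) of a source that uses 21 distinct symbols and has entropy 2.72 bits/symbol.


H_max = log2(K) = log2(21) = 4.3923 bits/symbol. Redundancy = 1 - H/H_max = 1 - 2.72/4.3923 = 1 - 0.6193 = 0.3807

0.3807


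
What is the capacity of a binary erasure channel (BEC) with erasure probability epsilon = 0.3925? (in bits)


C = 1 - epsilon = 1 - 0.3925 = 0.6075

0.6075 bits


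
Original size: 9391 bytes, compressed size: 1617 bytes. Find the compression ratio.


Ratio = original / compressed = 9391 / 1617 = 5.8077

5.8077


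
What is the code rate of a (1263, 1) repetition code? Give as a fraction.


Rate = k/n = 1/1263

1/1263


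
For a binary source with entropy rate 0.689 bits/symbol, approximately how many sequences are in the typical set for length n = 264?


log2|A_typical| = nH = 264 * 0.689 = 181.896, so |A_typical| ~ 2^181.896 = 5.704e+54

5.704e+54


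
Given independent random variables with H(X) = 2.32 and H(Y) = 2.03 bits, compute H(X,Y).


For independent variables, H(X,Y) = H(X) + H(Y) = 2.32 + 2.03 = 4.35

4.35 bits


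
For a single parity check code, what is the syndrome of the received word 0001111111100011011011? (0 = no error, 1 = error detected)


Syndrome = XOR of all bits = 0 XOR 0 XOR 0 XOR 1 XOR 1 XOR 1 XOR 1 XOR 1 XOR 1 XOR 1 XOR 1 XOR 0 XOR 0 XOR 0 XOR 1 XOR 1 XOR 0 XOR 1 XOR 1 XOR 0 XOR 1 XOR 1 = 0

0


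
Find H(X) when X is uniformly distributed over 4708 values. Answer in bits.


H = log2(n) = log2(4708) = 12.2009

12.2009 bits


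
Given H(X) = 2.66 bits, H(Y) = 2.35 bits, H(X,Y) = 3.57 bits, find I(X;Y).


I(X;Y) = H(X) + H(Y) - H(X,Y) = 2.66 + 2.35 - 3.57 = 1.44

1.44 bits


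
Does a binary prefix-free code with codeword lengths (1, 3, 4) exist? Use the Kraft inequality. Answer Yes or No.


Kraft sum = sum(2^(-l_i)) = 0.6875, need <= 1. Result: satisfied (a binary prefix-free code with these lengths exists)

Yes


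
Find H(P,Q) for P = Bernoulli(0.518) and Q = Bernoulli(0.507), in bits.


H(P,Q) = -p*log2(q) - (1-p)*log2(1-q). -0.518*log2(0.507) = 0.507610; -0.482*log2(0.493) = 0.491804. H(P,Q) = 0.507610 + 0.491804 = 0.9994

0.9994 bits


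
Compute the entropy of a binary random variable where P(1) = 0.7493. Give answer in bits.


H = -p*log2(p) - (1-p)*log2(1-p). -0.7493*log2(0.7493) = 0.311997; -0.2507*log2(0.2507) = 0.500389. H = 0.311997 + 0.500389 = 0.8124

0.8124 bits


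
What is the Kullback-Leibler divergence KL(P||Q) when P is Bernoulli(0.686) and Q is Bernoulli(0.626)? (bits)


KL = p*log2(p/q) + (1-p)*log2((1-p)/(1-q)) = 0.686*log2(0.686/0.626) + 0.314*log2(0.314/0.374) = 0.0114

0.0114 bits


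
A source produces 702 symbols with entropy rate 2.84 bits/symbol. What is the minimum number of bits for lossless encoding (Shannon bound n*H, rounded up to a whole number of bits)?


Minimum bits >= n * H = 702 * 2.84 = 1993.68, rounded up to a whole number of bits = 1994

1994 bits


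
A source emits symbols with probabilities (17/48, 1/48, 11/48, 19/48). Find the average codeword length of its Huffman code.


Huffman construction (repeatedly merge the two least-probable nodes; each merge adds 1 bit to every symbol beneath it): 1/48 + 11/48 = 1/4; 1/4 + 17/48 = 29/48; 19/48 + 29/48 = 1. Resulting codeword lengths (in the order the probabilities were given): (2, 3, 3, 1). L_avg = sum(p_i * l_i) = 17/48*2 + 1/48*3 + 11/48*3 + 19/48*1 = 89/48 = 1.8542

1.8542 bits


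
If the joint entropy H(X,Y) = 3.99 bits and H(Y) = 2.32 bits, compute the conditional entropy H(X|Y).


H(X|Y) = H(X,Y) - H(Y) = 3.99 - 2.32 = 1.67

1.67 bits


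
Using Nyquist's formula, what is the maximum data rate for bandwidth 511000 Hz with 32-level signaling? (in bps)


Rate = 2 * B * log2(M) = 2 * 511000 * 5.0 = 5110000.0

5110000.0 bps


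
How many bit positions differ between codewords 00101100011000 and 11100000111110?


Count differing positions: ^ ^ . . ^ ^ . . ^ . . ^ ^ . = 7 differences

7


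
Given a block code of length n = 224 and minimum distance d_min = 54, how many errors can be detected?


Detection capability = d_min - 1 = 54 - 1 = 53

53 errors


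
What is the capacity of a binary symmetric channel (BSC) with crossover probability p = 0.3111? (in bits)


H(p) = -p*log2(p) - (1-p)*log2(1-p) = -0.3111*log2(0.3111) - 0.6889*log2(0.6889) = 0.524063 + 0.370376 = 0.8944. C = 1 - H(p) = 1 - 0.8944 = 0.1056

0.1056 bits


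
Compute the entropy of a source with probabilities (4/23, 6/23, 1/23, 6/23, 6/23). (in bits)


H = -sum(p_i * log2(p_i)). Terms: -(4/23)*log2(4/23) = 0.438880; -(6/23)*log2(6/23) = 0.505722; -(1/23)*log2(1/23) = 0.196677; -(6/23)*log2(6/23) = 0.505722; -(6/23)*log2(6/23) = 0.505722. H = 0.438880 + 0.505722 + 0.196677 + 0.505722 + 0.505722 = 2.1527

2.1527 bits


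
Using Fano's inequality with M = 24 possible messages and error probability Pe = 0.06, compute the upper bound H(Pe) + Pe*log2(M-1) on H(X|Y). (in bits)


H(Pe) = -Pe*log2(Pe) - (1-Pe)*log2(1-Pe) = -0.06*log2(0.06) - 0.94*log2(0.94) = 0.243534 + 0.083911 = 0.3274. Pe*log2(M-1) = 0.06*log2(23) = 0.271414. Bound = H(Pe) + Pe*log2(M-1) = 0.243534 + 0.083911 + 0.271414 = 0.5989

0.5989 bits


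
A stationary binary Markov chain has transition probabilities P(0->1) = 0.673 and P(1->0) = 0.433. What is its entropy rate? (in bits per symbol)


Stationary distribution: pi_0 = p10/(p01+p10) = 0.3915, pi_1 = 0.6085. Entropy rate H' = pi_0*H(p01) + pi_1*H(p10) = 0.3915*0.9118 + 0.6085*0.987 = 0.9576

0.9576 bits/symbol


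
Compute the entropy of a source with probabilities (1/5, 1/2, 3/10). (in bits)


H = -sum(p_i * log2(p_i)). Terms: -(1/5)*log2(1/5) = 0.464386; -(1/2)*log2(1/2) = 0.500000; -(3/10)*log2(3/10) = 0.521090. H = 0.464386 + 0.500000 + 0.521090 = 1.4855

1.4855 bits


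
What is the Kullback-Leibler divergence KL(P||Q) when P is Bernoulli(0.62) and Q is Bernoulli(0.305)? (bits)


KL = p*log2(p/q) + (1-p)*log2((1-p)/(1-q)) = 0.62*log2(0.62/0.305) + 0.38*log2(0.38/0.695) = 0.3036

0.3036 bits


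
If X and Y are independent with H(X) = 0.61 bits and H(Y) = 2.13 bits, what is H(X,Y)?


For independent variables, H(X,Y) = H(X) + H(Y) = 0.61 + 2.13 = 2.74

2.74 bits


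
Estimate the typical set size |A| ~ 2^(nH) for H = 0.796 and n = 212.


log2|A_typical| = nH = 212 * 0.796 = 168.752, so |A_typical| ~ 2^168.752 = 6.301e+50

6.301e+50


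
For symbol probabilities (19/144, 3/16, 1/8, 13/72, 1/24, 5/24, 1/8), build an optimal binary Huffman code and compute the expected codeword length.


Huffman construction (repeatedly merge the two least-probable nodes; each merge adds 1 bit to every symbol beneath it): 1/24 + 1/8 = 1/6; 1/8 + 19/144 = 37/144; 1/6 + 13/72 = 25/72; 3/16 + 5/24 = 19/48; 37/144 + 25/72 = 29/48; 19/48 + 29/48 = 1. Resulting codeword lengths (in the order the probabilities were given): (3, 2, 4, 3, 4, 2, 3). L_avg = sum(p_i * l_i) = 19/144*3 + 3/16*2 + 1/8*4 + 13/72*3 + 1/24*4 + 5/24*2 + 1/8*3 = 133/48 = 2.7708

2.7708 bits


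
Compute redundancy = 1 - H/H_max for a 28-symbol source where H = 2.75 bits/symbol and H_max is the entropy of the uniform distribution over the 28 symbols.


H_max = log2(K) = log2(28) = 4.8074 bits/symbol. Redundancy = 1 - H/H_max = 1 - 2.75/4.8074 = 1 - 0.572 = 0.428

0.428


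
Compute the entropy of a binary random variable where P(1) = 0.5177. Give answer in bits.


H = -p*log2(p) - (1-p)*log2(1-p). -0.5177*log2(0.5177) = 0.491718; -0.4823*log2(0.4823) = 0.507378. H = 0.491718 + 0.507378 = 0.9991

0.9991 bits


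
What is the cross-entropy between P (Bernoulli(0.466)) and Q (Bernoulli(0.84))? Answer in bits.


H(P,Q) = -p*log2(q) - (1-p)*log2(1-q). -0.466*log2(0.84) = 0.117217; -0.534*log2(0.16) = 1.411819. H(P,Q) = 0.117217 + 1.411819 = 1.529

1.529 bits


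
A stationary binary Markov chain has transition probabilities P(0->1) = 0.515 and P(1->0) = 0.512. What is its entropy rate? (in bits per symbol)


Stationary distribution: pi_0 = p10/(p01+p10) = 0.4985, pi_1 = 0.5015. Entropy rate H' = pi_0*H(p01) + pi_1*H(p10) = 0.4985*0.9994 + 0.5015*0.9996 = 0.9995

0.9995 bits/symbol


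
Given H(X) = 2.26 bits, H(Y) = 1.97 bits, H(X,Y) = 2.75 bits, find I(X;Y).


I(X;Y) = H(X) + H(Y) - H(X,Y) = 2.26 + 1.97 - 2.75 = 1.48

1.48 bits


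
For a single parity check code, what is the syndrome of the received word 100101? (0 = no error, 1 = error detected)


Syndrome = XOR of all bits = 1 XOR 0 XOR 0 XOR 1 XOR 0 XOR 1 = 1

1


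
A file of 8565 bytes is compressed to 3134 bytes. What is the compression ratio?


Ratio = original / compressed = 8565 / 3134 = 2.7329

2.7329


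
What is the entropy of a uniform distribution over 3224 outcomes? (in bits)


H = log2(n) = log2(3224) = 11.6546

11.6546 bits


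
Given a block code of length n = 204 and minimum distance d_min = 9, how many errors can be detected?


Detection capability = d_min - 1 = 9 - 1 = 8

8 errors


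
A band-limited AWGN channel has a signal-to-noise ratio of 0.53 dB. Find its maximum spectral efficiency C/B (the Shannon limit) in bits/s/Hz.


SNR_linear = 10^(0.53/10) = 1.1298; C/B = log2(1 + SNR_linear) = log2(1 + 1.1298) = 1.0907

1.0907 bits/s/Hz


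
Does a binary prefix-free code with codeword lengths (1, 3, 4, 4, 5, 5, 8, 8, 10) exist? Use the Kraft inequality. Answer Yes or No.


Kraft sum = sum(2^(-l_i)) = 0.8213, need <= 1. Result: satisfied (a binary prefix-free code with these lengths exists)

Yes


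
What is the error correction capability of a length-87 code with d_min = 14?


Correction capability = floor((d-1)/2) = floor((14-1)/2) = 6

6 errors


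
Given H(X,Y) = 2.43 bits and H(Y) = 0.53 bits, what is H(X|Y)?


H(X|Y) = H(X,Y) - H(Y) = 2.43 - 0.53 = 1.9

1.9 bits


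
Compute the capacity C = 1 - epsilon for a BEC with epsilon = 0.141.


C = 1 - epsilon = 1 - 0.141 = 0.859

0.859 bits


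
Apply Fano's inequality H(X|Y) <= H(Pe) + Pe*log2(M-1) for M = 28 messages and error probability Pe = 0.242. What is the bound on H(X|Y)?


H(Pe) = -Pe*log2(Pe) - (1-Pe)*log2(1-Pe) = -0.242*log2(0.242) - 0.758*log2(0.758) = 0.495355 + 0.302996 = 0.7984. Pe*log2(M-1) = 0.242*log2(27) = 1.150683. Bound = H(Pe) + Pe*log2(M-1) = 0.495355 + 0.302996 + 1.150683 = 1.949

1.949 bits


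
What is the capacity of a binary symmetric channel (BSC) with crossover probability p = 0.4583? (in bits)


H(p) = -p*log2(p) - (1-p)*log2(1-p) = -0.4583*log2(0.4583) - 0.5417*log2(0.5417) = 0.515879 + 0.479098 = 0.995. C = 1 - H(p) = 1 - 0.995 = 0.005

0.005 bits


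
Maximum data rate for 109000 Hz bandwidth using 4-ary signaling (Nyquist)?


Rate = 2 * B * log2(M) = 2 * 109000 * 2.0 = 436000.0

436000.0 bps


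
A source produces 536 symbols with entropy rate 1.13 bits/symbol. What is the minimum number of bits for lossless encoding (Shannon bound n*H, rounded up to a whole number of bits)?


Minimum bits >= n * H = 536 * 1.13 = 605.68, rounded up to a whole number of bits = 606

606 bits


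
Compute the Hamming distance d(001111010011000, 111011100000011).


Count differing positions: ^ ^ . ^ . . ^ ^ . . ^ ^ . ^ ^ = 9 differences

9


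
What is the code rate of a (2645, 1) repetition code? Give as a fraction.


Rate = k/n = 1/2645

1/2645


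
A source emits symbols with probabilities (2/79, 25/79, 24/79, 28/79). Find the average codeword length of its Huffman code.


Huffman construction (repeatedly merge the two least-probable nodes; each merge adds 1 bit to every symbol beneath it): 2/79 + 24/79 = 26/79; 25/79 + 26/79 = 51/79; 28/79 + 51/79 = 1. Resulting codeword lengths (in the order the probabilities were given): (3, 2, 3, 1). L_avg = sum(p_i * l_i) = 2/79*3 + 25/79*2 + 24/79*3 + 28/79*1 = 156/79 = 1.9747

1.9747 bits


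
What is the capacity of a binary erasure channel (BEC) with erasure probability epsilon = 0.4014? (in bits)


C = 1 - epsilon = 1 - 0.4014 = 0.5986

0.5986 bits


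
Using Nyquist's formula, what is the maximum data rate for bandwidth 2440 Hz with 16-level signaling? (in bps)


Rate = 2 * B * log2(M) = 2 * 2440 * 4.0 = 19520.0

19520.0 bps


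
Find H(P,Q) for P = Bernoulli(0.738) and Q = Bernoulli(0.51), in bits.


H(P,Q) = -p*log2(q) - (1-p)*log2(1-q). -0.738*log2(0.51) = 0.716916; -0.262*log2(0.49) = 0.269636. H(P,Q) = 0.716916 + 0.269636 = 0.9866

0.9866 bits


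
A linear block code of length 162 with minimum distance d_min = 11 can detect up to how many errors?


Detection capability = d_min - 1 = 11 - 1 = 10

10 errors


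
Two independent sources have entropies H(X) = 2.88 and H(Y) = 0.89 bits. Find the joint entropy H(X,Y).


For independent variables, H(X,Y) = H(X) + H(Y) = 2.88 + 0.89 = 3.77

3.77 bits


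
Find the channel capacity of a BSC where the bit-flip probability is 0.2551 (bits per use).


H(p) = -p*log2(p) - (1-p)*log2(1-p) = -0.2551*log2(0.2551) - 0.7449*log2(0.7449) = 0.502768 + 0.316494 = 0.8193. C = 1 - H(p) = 1 - 0.8193 = 0.1807

0.1807 bits


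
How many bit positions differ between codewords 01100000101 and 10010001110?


Count differing positions: ^ ^ ^ ^ . . . ^ . ^ ^ = 7 differences

7


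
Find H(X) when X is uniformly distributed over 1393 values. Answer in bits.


H = log2(n) = log2(1393) = 10.444

10.444 bits


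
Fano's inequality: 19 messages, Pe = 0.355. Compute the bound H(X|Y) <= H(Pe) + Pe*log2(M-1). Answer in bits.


H(Pe) = -Pe*log2(Pe) - (1-Pe)*log2(1-Pe) = -0.355*log2(0.355) - 0.645*log2(0.645) = 0.530409 + 0.408046 = 0.9385. Pe*log2(M-1) = 0.355*log2(18) = 1.480323. Bound = H(Pe) + Pe*log2(M-1) = 0.530409 + 0.408046 + 1.480323 = 2.4188

2.4188 bits


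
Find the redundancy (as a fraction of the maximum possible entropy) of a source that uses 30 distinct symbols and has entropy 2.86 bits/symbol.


H_max = log2(K) = log2(30) = 4.9069 bits/symbol. Redundancy = 1 - H/H_max = 1 - 2.86/4.9069 = 1 - 0.5829 = 0.4171

0.4171


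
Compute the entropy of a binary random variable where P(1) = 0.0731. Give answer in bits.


H = -p*log2(p) - (1-p)*log2(1-p). -0.0731*log2(0.0731) = 0.275878; -0.9269*log2(0.9269) = 0.101509. H = 0.275878 + 0.101509 = 0.3774

0.3774 bits


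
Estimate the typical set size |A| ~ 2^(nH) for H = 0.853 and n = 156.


log2|A_typical| = nH = 156 * 0.853 = 133.068, so |A_typical| ~ 2^133.068 = 1.141e+40

1.141e+40


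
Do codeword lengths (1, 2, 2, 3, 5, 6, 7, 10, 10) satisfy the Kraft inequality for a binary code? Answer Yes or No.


Kraft sum = sum(2^(-l_i)) = 1.1816, need <= 1. Result: violated (a binary prefix-free code with these lengths cannot exist)

No


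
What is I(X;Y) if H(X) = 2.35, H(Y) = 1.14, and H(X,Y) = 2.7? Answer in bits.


I(X;Y) = H(X) + H(Y) - H(X,Y) = 2.35 + 1.14 - 2.7 = 0.79

0.79 bits


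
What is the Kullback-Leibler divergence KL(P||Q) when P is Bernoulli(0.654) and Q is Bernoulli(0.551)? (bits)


KL = p*log2(p/q) + (1-p)*log2((1-p)/(1-q)) = 0.654*log2(0.654/0.551) + 0.346*log2(0.346/0.449) = 0.0316

0.0316 bits


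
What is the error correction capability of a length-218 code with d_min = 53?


Correction capability = floor((d-1)/2) = floor((53-1)/2) = 26

26 errors


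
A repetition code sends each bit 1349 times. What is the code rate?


Rate = k/n = 1/1349

1/1349


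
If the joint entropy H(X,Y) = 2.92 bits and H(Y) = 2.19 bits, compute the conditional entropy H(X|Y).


H(X|Y) = H(X,Y) - H(Y) = 2.92 - 2.19 = 0.73

0.73 bits


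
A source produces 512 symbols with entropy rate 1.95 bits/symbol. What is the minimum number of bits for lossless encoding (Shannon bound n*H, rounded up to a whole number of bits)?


Minimum bits >= n * H = 512 * 1.95 = 998.4, rounded up to a whole number of bits = 999

999 bits


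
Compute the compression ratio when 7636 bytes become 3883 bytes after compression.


Ratio = original / compressed = 7636 / 3883 = 1.9665

1.9665


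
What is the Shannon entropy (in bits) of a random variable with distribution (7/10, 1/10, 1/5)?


H = -sum(p_i * log2(p_i)). Terms: -(7/10)*log2(7/10) = 0.360201; -(1/10)*log2(1/10) = 0.332193; -(1/5)*log2(1/5) = 0.464386. H = 0.360201 + 0.332193 + 0.464386 = 1.1568

1.1568 bits


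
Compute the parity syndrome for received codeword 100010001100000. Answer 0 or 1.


Syndrome = XOR of all bits = 1 XOR 0 XOR 0 XOR 0 XOR 1 XOR 0 XOR 0 XOR 0 XOR 1 XOR 1 XOR 0 XOR 0 XOR 0 XOR 0 XOR 0 = 0

0


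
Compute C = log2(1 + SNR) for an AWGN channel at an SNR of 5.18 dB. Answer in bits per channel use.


SNR_linear = 10^(5.18/10) = 3.2961; C = log2(1 + SNR_linear) = log2(1 + 3.2961) = 2.103

2.103 bits/channel use


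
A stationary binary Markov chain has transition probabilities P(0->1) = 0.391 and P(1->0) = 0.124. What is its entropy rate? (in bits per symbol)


Stationary distribution: pi_0 = p10/(p01+p10) = 0.2408, pi_1 = 0.7592. Entropy rate H' = pi_0*H(p01) + pi_1*H(p10) = 0.2408*0.9654 + 0.7592*0.5408 = 0.643

0.643 bits/symbol


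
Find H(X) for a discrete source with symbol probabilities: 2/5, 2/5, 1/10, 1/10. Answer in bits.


H = -sum(p_i * log2(p_i)). Terms: -(2/5)*log2(2/5) = 0.528771; -(2/5)*log2(2/5) = 0.528771; -(1/10)*log2(1/10) = 0.332193; -(1/10)*log2(1/10) = 0.332193. H = 0.528771 + 0.528771 + 0.332193 + 0.332193 = 1.7219

1.7219 bits


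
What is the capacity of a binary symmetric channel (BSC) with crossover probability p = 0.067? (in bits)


H(p) = -p*log2(p) - (1-p)*log2(1-p) = -0.067*log2(0.067) - 0.933*log2(0.933) = 0.261280 + 0.093348 = 0.3546. C = 1 - H(p) = 1 - 0.3546 = 0.6454

0.6454 bits


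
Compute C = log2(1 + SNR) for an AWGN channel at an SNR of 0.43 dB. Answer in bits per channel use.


SNR_linear = 10^(0.43/10) = 1.1041; C = log2(1 + SNR_linear) = log2(1 + 1.1041) = 1.0732

1.0732 bits/channel use


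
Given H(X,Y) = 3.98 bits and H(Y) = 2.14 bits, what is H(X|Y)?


H(X|Y) = H(X,Y) - H(Y) = 3.98 - 2.14 = 1.84

1.84 bits


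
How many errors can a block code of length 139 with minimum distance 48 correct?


Correction capability = floor((d-1)/2) = floor((48-1)/2) = 23

23 errors


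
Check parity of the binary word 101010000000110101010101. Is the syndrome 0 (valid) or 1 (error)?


Syndrome = XOR of all bits = 1 XOR 0 XOR 1 XOR 0 XOR 1 XOR 0 XOR 0 XOR 0 XOR 0 XOR 0 XOR 0 XOR 0 XOR 1 XOR 1 XOR 0 XOR 1 XOR 0 XOR 1 XOR 0 XOR 1 XOR 0 XOR 1 XOR 0 XOR 1 = 0

0


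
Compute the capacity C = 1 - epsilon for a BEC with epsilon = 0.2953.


C = 1 - epsilon = 1 - 0.2953 = 0.7047

0.7047 bits


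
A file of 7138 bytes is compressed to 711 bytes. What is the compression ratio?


Ratio = original / compressed = 7138 / 711 = 10.0394

10.0394


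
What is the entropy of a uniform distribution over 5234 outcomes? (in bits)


H = log2(n) = log2(5234) = 12.3537

12.3537 bits


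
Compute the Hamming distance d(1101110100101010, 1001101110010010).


Count differing positions: . ^ . . . ^ ^ . ^ . ^ ^ ^ . . . = 7 differences

7


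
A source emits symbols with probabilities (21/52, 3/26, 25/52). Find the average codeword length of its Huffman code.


Huffman construction (repeatedly merge the two least-probable nodes; each merge adds 1 bit to every symbol beneath it): 3/26 + 21/52 = 27/52; 25/52 + 27/52 = 1. Resulting codeword lengths (in the order the probabilities were given): (2, 2, 1). L_avg = sum(p_i * l_i) = 21/52*2 + 3/26*2 + 25/52*1 = 79/52 = 1.5192

1.5192 bits


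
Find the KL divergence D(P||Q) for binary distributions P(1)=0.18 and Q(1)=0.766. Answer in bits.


KL = p*log2(p/q) + (1-p)*log2((1-p)/(1-q)) = 0.18*log2(0.18/0.766) + 0.82*log2(0.82/0.234) = 1.1074

1.1074 bits


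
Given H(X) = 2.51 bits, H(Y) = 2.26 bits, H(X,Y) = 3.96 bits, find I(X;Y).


I(X;Y) = H(X) + H(Y) - H(X,Y) = 2.51 + 2.26 - 3.96 = 0.81

0.81 bits


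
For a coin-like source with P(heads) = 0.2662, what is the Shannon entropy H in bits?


H = -p*log2(p) - (1-p)*log2(1-p). -0.2662*log2(0.2662) = 0.508287; -0.7338*log2(0.7338) = 0.327672. H = 0.508287 + 0.327672 = 0.836

0.836 bits


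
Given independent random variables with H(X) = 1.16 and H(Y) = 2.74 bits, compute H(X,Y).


For independent variables, H(X,Y) = H(X) + H(Y) = 1.16 + 2.74 = 3.9

3.9 bits


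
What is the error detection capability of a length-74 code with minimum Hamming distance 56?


Detection capability = d_min - 1 = 56 - 1 = 55

55 errors


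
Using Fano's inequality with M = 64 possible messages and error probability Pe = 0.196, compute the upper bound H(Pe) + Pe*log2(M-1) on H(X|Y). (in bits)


H(Pe) = -Pe*log2(Pe) - (1-Pe)*log2(1-Pe) = -0.196*log2(0.196) - 0.804*log2(0.804) = 0.460811 + 0.253045 = 0.7139. Pe*log2(M-1) = 0.196*log2(63) = 1.171547. Bound = H(Pe) + Pe*log2(M-1) = 0.460811 + 0.253045 + 1.171547 = 1.8854

1.8854 bits


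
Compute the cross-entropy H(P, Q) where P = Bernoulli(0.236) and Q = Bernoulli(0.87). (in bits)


H(P,Q) = -p*log2(q) - (1-p)*log2(1-q). -0.236*log2(0.87) = 0.047415; -0.764*log2(0.13) = 2.248770. H(P,Q) = 0.047415 + 2.248770 = 2.2962

2.2962 bits


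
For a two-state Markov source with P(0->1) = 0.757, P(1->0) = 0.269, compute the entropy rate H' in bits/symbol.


Stationary distribution: pi_0 = p10/(p01+p10) = 0.2622, pi_1 = 0.7378. Entropy rate H' = pi_0*H(p01) + pi_1*H(p10) = 0.2622*0.8 + 0.7378*0.84 = 0.8295

0.8295 bits/symbol


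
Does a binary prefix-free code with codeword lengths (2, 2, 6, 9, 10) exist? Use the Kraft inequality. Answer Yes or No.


Kraft sum = sum(2^(-l_i)) = 0.5186, need <= 1. Result: satisfied (a binary prefix-free code with these lengths exists)

Yes


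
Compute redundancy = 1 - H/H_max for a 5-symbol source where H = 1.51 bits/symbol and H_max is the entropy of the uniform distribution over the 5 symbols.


H_max = log2(K) = log2(5) = 2.3219 bits/symbol. Redundancy = 1 - H/H_max = 1 - 1.51/2.3219 = 1 - 0.6503 = 0.3497

0.3497


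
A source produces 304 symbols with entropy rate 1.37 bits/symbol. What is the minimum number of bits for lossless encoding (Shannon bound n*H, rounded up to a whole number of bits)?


Minimum bits >= n * H = 304 * 1.37 = 416.48, rounded up to a whole number of bits = 417

417 bits


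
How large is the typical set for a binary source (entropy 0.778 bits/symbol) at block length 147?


log2|A_typical| = nH = 147 * 0.778 = 114.366, so |A_typical| ~ 2^114.366 = 2.677e+34

2.677e+34


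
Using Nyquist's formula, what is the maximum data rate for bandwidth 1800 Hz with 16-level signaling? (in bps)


Rate = 2 * B * log2(M) = 2 * 1800 * 4.0 = 14400.0

14400.0 bps


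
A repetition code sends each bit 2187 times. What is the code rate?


Rate = k/n = 1/2187

1/2187


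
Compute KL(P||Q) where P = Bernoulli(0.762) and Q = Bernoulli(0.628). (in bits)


KL = p*log2(p/q) + (1-p)*log2((1-p)/(1-q)) = 0.762*log2(0.762/0.628) + 0.238*log2(0.238/0.372) = 0.0593

0.0593 bits


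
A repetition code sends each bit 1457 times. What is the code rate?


Rate = k/n = 1/1457

1/1457


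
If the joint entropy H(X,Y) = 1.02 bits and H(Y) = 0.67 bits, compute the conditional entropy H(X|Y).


H(X|Y) = H(X,Y) - H(Y) = 1.02 - 0.67 = 0.35

0.35 bits


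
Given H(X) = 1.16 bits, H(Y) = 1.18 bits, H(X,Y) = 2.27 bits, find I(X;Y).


I(X;Y) = H(X) + H(Y) - H(X,Y) = 1.16 + 1.18 - 2.27 = 0.07

0.07 bits


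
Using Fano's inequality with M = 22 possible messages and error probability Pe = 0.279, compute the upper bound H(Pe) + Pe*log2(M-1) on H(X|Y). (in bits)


H(Pe) = -Pe*log2(Pe) - (1-Pe)*log2(1-Pe) = -0.279*log2(0.279) - 0.721*log2(0.721) = 0.513824 + 0.340261 = 0.8541. Pe*log2(M-1) = 0.279*log2(21) = 1.225457. Bound = H(Pe) + Pe*log2(M-1) = 0.513824 + 0.340261 + 1.225457 = 2.0795

2.0795 bits


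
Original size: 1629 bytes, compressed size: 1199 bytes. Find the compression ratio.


Ratio = original / compressed = 1629 / 1199 = 1.3586

1.3586


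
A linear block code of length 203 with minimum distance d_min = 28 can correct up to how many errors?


Correction capability = floor((d-1)/2) = floor((28-1)/2) = 13

13 errors


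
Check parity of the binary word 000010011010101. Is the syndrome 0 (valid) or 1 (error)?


Syndrome = XOR of all bits = 0 XOR 0 XOR 0 XOR 0 XOR 1 XOR 0 XOR 0 XOR 1 XOR 1 XOR 0 XOR 1 XOR 0 XOR 1 XOR 0 XOR 1 = 0

0


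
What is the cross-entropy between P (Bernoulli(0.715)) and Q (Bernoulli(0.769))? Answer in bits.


H(P,Q) = -p*log2(q) - (1-p)*log2(1-q). -0.715*log2(0.769) = 0.270945; -0.285*log2(0.231) = 0.602500. H(P,Q) = 0.270945 + 0.602500 = 0.8734

0.8734 bits


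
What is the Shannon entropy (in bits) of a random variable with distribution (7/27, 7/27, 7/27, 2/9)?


H = -sum(p_i * log2(p_i)). Terms: -(7/27)*log2(7/27) = 0.504916; -(7/27)*log2(7/27) = 0.504916; -(7/27)*log2(7/27) = 0.504916; -(2/9)*log2(2/9) = 0.482206. H = 0.504916 + 0.504916 + 0.504916 + 0.482206 = 1.997

1.997 bits


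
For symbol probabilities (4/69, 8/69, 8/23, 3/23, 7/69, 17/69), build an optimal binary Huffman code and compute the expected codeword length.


Huffman construction (repeatedly merge the two least-probable nodes; each merge adds 1 bit to every symbol beneath it): 4/69 + 7/69 = 11/69; 8/69 + 3/23 = 17/69; 11/69 + 17/69 = 28/69; 17/69 + 8/23 = 41/69; 28/69 + 41/69 = 1. Resulting codeword lengths (in the order the probabilities were given): (3, 3, 2, 3, 3, 2). L_avg = sum(p_i * l_i) = 4/69*3 + 8/69*3 + 8/23*2 + 3/23*3 + 7/69*3 + 17/69*2 = 166/69 = 2.4058

2.4058 bits


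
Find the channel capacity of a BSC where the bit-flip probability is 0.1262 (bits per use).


H(p) = -p*log2(p) - (1-p)*log2(1-p) = -0.1262*log2(0.1262) - 0.8738*log2(0.8738) = 0.376860 + 0.170063 = 0.5469. C = 1 - H(p) = 1 - 0.5469 = 0.4531

0.4531 bits


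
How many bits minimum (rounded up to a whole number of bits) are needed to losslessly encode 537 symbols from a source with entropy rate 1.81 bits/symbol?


Minimum bits >= n * H = 537 * 1.81 = 971.97, rounded up to a whole number of bits = 972

972 bits


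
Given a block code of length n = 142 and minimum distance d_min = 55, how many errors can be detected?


Detection capability = d_min - 1 = 55 - 1 = 54

54 errors


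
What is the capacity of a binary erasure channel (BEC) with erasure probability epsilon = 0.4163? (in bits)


C = 1 - epsilon = 1 - 0.4163 = 0.5837

0.5837 bits


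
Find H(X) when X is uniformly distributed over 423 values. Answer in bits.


H = log2(n) = log2(423) = 8.7245

8.7245 bits


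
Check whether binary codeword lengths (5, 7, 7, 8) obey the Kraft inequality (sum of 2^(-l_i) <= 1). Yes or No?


Kraft sum = sum(2^(-l_i)) = 0.0508, need <= 1. Result: satisfied (a binary prefix-free code with these lengths exists)

Yes


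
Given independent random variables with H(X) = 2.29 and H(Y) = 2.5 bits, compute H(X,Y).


For independent variables, H(X,Y) = H(X) + H(Y) = 2.29 + 2.5 = 4.79

4.79 bits


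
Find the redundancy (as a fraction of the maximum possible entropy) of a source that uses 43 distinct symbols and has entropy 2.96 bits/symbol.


H_max = log2(K) = log2(43) = 5.4263 bits/symbol. Redundancy = 1 - H/H_max = 1 - 2.96/5.4263 = 1 - 0.5455 = 0.4545

0.4545


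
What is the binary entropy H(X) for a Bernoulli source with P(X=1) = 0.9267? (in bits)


H = -p*log2(p) - (1-p)*log2(1-p). -0.9267*log2(0.9267) = 0.101775; -0.0733*log2(0.0733) = 0.276344. H = 0.101775 + 0.276344 = 0.3781

0.3781 bits


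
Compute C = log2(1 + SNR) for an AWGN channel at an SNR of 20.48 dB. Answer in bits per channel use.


SNR_linear = 10^(20.48/10) = 111.6863; C = log2(1 + SNR_linear) = log2(1 + 111.6863) = 6.8162

6.8162 bits/channel use


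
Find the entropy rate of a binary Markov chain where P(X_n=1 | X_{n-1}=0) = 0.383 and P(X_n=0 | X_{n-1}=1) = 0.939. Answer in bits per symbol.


Stationary distribution: pi_0 = p10/(p01+p10) = 0.7103, pi_1 = 0.2897. Entropy rate H' = pi_0*H(p01) + pi_1*H(p10) = 0.7103*0.9601 + 0.2897*0.3314 = 0.778

0.778 bits/symbol


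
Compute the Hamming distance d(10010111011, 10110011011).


Count differing positions: . . ^ . . ^ . . . . . = 2 differences

2


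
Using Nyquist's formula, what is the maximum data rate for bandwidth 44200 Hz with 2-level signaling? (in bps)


Rate = 2 * B * log2(M) = 2 * 44200 * 1.0 = 88400.0

88400.0 bps


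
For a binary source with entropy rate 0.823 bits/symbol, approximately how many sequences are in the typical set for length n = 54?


log2|A_typical| = nH = 54 * 0.823 = 44.442, so |A_typical| ~ 2^44.442 = 2.390e+13

2.390e+13


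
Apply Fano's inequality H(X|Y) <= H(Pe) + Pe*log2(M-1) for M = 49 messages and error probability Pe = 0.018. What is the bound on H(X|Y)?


H(Pe) = -Pe*log2(Pe) - (1-Pe)*log2(1-Pe) = -0.018*log2(0.018) - 0.982*log2(0.982) = 0.104325 + 0.025733 = 0.1301. Pe*log2(M-1) = 0.018*log2(48) = 0.100529. Bound = H(Pe) + Pe*log2(M-1) = 0.104325 + 0.025733 + 0.100529 = 0.2306

0.2306 bits


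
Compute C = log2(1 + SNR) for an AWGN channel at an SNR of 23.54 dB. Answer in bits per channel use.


SNR_linear = 10^(23.54/10) = 225.9436; C = log2(1 + SNR_linear) = log2(1 + 225.9436) = 7.8262

7.8262 bits/channel use


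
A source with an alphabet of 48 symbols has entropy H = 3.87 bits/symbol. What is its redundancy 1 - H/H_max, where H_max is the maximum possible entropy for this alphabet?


H_max = log2(K) = log2(48) = 5.585 bits/symbol. Redundancy = 1 - H/H_max = 1 - 3.87/5.585 = 1 - 0.6929 = 0.3071

0.3071


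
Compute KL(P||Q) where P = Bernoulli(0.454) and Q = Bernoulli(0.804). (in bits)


KL = p*log2(p/q) + (1-p)*log2((1-p)/(1-q)) = 0.454*log2(0.454/0.804) + 0.546*log2(0.546/0.196) = 0.4327

0.4327 bits


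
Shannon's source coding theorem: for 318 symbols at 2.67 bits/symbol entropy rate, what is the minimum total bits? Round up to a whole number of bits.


Minimum bits >= n * H = 318 * 2.67 = 849.06, rounded up to a whole number of bits = 850

850 bits


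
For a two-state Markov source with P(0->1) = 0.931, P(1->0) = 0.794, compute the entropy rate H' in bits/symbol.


Stationary distribution: pi_0 = p10/(p01+p10) = 0.4603, pi_1 = 0.5397. Entropy rate H' = pi_0*H(p01) + pi_1*H(p10) = 0.4603*0.3622 + 0.5397*0.7338 = 0.5627

0.5627 bits/symbol


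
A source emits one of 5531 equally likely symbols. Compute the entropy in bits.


H = log2(n) = log2(5531) = 12.4333

12.4333 bits


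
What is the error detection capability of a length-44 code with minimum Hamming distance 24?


Detection capability = d_min - 1 = 24 - 1 = 23

23 errors


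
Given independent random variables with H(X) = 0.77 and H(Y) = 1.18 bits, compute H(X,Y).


For independent variables, H(X,Y) = H(X) + H(Y) = 0.77 + 1.18 = 1.95

1.95 bits


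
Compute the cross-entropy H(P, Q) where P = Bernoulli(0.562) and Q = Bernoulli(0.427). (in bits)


H(P,Q) = -p*log2(q) - (1-p)*log2(1-q). -0.562*log2(0.427) = 0.689963; -0.438*log2(0.573) = 0.351886. H(P,Q) = 0.689963 + 0.351886 = 1.0418

1.0418 bits


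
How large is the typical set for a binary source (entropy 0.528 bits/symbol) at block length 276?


log2|A_typical| = nH = 276 * 0.528 = 145.728, so |A_typical| ~ 2^145.728 = 7.388e+43

7.388e+43


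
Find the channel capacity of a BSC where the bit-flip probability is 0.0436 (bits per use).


H(p) = -p*log2(p) - (1-p)*log2(1-p) = -0.0436*log2(0.0436) - 0.9564*log2(0.9564) = 0.197051 + 0.061510 = 0.2586. C = 1 - H(p) = 1 - 0.2586 = 0.7414

0.7414 bits


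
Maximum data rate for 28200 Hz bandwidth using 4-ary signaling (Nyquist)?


Rate = 2 * B * log2(M) = 2 * 28200 * 2.0 = 112800.0

112800.0 bps


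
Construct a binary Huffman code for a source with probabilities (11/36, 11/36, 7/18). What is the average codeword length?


Huffman construction (repeatedly merge the two least-probable nodes; each merge adds 1 bit to every symbol beneath it): 11/36 + 11/36 = 11/18; 7/18 + 11/18 = 1. Resulting codeword lengths (in the order the probabilities were given): (2, 2, 1). L_avg = sum(p_i * l_i) = 11/36*2 + 11/36*2 + 7/18*1 = 29/18 = 1.6111

1.6111 bits


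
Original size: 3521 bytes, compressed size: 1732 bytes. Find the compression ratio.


Ratio = original / compressed = 3521 / 1732 = 2.0329

2.0329


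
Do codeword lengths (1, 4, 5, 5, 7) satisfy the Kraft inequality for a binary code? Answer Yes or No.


Kraft sum = sum(2^(-l_i)) = 0.6328, need <= 1. Result: satisfied (a binary prefix-free code with these lengths exists)

Yes


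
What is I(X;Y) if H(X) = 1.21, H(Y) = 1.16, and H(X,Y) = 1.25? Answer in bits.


I(X;Y) = H(X) + H(Y) - H(X,Y) = 1.21 + 1.16 - 1.25 = 1.12

1.12 bits


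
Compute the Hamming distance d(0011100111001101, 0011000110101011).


Count differing positions: . . . . ^ . . . . ^ ^ . . ^ ^ . = 5 differences

5


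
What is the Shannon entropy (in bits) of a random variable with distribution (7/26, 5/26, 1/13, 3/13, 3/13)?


H = -sum(p_i * log2(p_i)). Terms: -(7/26)*log2(7/26) = 0.509677; -(5/26)*log2(5/26) = 0.457406; -(1/13)*log2(1/13) = 0.284649; -(3/13)*log2(3/13) = 0.488187; -(3/13)*log2(3/13) = 0.488187. H = 0.509677 + 0.457406 + 0.284649 + 0.488187 + 0.488187 = 2.2281

2.2281 bits


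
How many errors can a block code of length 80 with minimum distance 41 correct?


Correction capability = floor((d-1)/2) = floor((41-1)/2) = 20

20 errors
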